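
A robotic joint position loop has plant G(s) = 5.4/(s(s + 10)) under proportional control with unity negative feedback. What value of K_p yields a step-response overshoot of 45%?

K_p = 76.3

From %OS = 100·exp(−πζ/√(1−ζ²)) = 45%, ζ = −ln(0.45)/√(π²+ln²(0.45)) = 0.2463.
Characteristic equation s² + 10s + 5.4K_p = 0 gives ζ = 10/(2√(5.4K_p)).
Setting ζ = 0.2463: √(5.4K_p) = 10/(2·0.2463) = 20.3, so K_p = 412/5.4 = 76.3.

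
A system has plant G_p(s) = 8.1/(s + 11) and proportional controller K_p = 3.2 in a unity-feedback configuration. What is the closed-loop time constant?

τ = 0.0271 s

Closed-loop transfer function: T(s) = K_p·G_p(s)/(1 + K_p·G_p(s)) = 25.92/(s + 11 + 25.92) = 25.92/(s + 36.92).
Time constant τ = 1/36.92 = 0.0271 s.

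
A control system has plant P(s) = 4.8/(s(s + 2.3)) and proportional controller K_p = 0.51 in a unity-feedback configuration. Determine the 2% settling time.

Closed-loop characteristic equation: s² + 2.3s + 2.448 = 0, so ω_n = 1.565 rad/s and ζ = 2.3/(2·1.565) = 0.735.
2% settling time T_s ≈ 4/(ζω_n) = 4/1.15 = 3.48 s.

T_s ≈ 3.48 s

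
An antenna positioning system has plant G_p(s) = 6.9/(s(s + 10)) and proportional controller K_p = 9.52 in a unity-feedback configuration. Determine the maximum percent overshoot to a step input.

The closed-loop denominator s² + 10s + 65.69 gives ω_n = √65.69 = 8.105 and ζ = 10/(2ω_n) = 0.6169.
%OS = 100·exp(−πζ/√(1−ζ²)) = 100·exp(−π·0.6169/√0.6194) = 8.52%.

8.52%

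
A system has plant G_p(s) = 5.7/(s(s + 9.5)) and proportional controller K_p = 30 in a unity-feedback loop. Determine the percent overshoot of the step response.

29.4%

Closed-loop characteristic equation: s² + 9.5s + 171 = 0, so ω_n = 13.08 rad/s and ζ = 9.5/(2·13.08) = 0.3632.
%OS = 100·exp(−πζ/√(1−ζ²)) = 100·exp(−π·0.3632/√0.8681) = 29.4%.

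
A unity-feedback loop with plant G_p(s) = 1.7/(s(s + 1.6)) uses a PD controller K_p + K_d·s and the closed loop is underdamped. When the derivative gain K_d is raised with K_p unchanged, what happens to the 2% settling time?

Characteristic equation s² + (1.6 + 1.7K_d)s + 1.7K_p = 0: raising K_d increases ζω_n = (1.6+1.7K_d)/2 while the loop stays underdamped, so T_s ≈ 4/(ζω_n) decreases.

decrease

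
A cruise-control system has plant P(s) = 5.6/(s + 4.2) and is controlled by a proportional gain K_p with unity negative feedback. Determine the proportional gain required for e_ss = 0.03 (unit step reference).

K_p = 24.3

For a type-0 loop with proportional control, e_ss = 1/(1 + K_p·P(0)).
P(0) = 1.333. Require 1/(1 + K_p·1.333) = 0.03, so 1 + 1.333·K_p = 33.33.
K_p = (33.33 − 1)/1.333 = 24.3.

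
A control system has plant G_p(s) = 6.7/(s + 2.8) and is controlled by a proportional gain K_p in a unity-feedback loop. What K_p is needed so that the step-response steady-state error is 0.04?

K_p = 10

For a type-0 loop with proportional control, e_ss = 1/(1 + K_p·G_p(0)).
G_p(0) = 2.393. Require 1/(1 + K_p·2.393) = 0.04, so 1 + 2.393·K_p = 25.
K_p = (25 − 1)/2.393 = 10.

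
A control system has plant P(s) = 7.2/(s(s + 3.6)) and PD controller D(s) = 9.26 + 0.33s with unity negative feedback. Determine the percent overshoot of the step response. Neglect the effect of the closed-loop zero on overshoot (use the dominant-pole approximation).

29.1%

Forward path: (9.26 + 0.33s)·7.2/(s(s+3.6)). The closed-loop characteristic equation is s² + (3.6 + 7.2·0.33)s + 7.2·9.26 = 0.
That is s² + 5.976s + 66.67 = 0, so ω_n = 8.165 rad/s and ζ = 5.976/(2·8.165) = 0.3659.
%OS = 100·exp(−πζ/√(1−ζ²)) = 29.1%.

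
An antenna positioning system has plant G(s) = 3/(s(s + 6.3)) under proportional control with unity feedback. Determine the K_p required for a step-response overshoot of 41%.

From %OS = 100·exp(−πζ/√(1−ζ²)) = 41%, ζ = −ln(0.41)/√(π²+ln²(0.41)) = 0.273.
Characteristic equation s² + 6.3s + 3K_p = 0 gives ζ = 6.3/(2√(3K_p)).
Setting ζ = 0.273: √(3K_p) = 6.3/(2·0.273) = 11.54, so K_p = 133.1/3 = 44.4.

K_p = 44.4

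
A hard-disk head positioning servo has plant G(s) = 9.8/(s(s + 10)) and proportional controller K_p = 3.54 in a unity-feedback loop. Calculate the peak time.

T_p = 1.01 s

From 1 + K_pG(s) = 0: s² + 10s + 34.69 = 0 ⇒ ω_n = 5.89, ζ = 0.8489.
Damped frequency ω_d = ω_n√(1−ζ²) = 3.113 rad/s, so peak time T_p = π/ω_d = 1.01 s.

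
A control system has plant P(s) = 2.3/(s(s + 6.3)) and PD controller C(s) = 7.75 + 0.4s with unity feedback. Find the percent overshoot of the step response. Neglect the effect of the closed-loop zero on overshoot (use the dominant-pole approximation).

0.563%

Forward path: (7.75 + 0.4s)·2.3/(s(s+6.3)). The closed-loop characteristic equation is s² + (6.3 + 2.3·0.4)s + 2.3·7.75 = 0.
That is s² + 7.22s + 17.82 = 0, so ω_n = 4.222 rad/s and ζ = 7.22/(2·4.222) = 0.8551.
%OS = 100·exp(−πζ/√(1−ζ²)) = 0.563%.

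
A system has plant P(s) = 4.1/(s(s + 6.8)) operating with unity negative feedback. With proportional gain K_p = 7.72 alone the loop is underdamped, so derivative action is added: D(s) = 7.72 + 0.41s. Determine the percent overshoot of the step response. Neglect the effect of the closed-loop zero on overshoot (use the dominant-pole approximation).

Forward path: (7.72 + 0.41s)·4.1/(s(s+6.8)). The closed-loop characteristic equation is s² + (6.8 + 4.1·0.41)s + 4.1·7.72 = 0.
That is s² + 8.481s + 31.65 = 0, so ω_n = 5.626 rad/s and ζ = 8.481/(2·5.626) = 0.7537.
%OS = 100·exp(−πζ/√(1−ζ²)) = 2.72%.

2.72%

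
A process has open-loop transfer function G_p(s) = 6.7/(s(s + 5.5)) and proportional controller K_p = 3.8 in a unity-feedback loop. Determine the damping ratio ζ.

With unity feedback the closed-loop characteristic equation is s² + 5.5s + 3.8·6.7 = s² + 5.5s + 25.46 = 0.
Matching s² + 2ζω_n s + ω_n²: ω_n = √25.46 = 5.046 rad/s and 2ζω_n = 5.5, so ζ = 5.5/(2·5.046) = 0.545.

ζ = 0.545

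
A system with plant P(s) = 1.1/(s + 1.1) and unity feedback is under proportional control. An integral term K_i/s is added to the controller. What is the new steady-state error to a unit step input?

The integrator makes K_pos = lim_{s→0} C(s)G(s) infinite, so e_ss = 1/(1+K_pos) = 0.

0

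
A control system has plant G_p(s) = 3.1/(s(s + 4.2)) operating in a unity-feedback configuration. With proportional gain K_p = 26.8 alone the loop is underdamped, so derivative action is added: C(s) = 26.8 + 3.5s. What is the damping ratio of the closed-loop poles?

Forward path: (26.8 + 3.5s)·3.1/(s(s+4.2)). The closed-loop characteristic equation is s² + (4.2 + 3.1·3.5)s + 3.1·26.8 = 0.
That is s² + 15.05s + 83.08 = 0, so ω_n = 9.115 rad/s and ζ = 15.05/(2·9.115) = 0.8256.

ζ = 0.826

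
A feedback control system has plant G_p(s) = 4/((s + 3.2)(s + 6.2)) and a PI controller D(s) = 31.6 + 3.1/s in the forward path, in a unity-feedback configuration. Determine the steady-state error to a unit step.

The open loop D(s)G_p(s) has a pole at the origin (type 1), so the static position error constant is infinite and e_ss = 1/(1+∞) = 0.

0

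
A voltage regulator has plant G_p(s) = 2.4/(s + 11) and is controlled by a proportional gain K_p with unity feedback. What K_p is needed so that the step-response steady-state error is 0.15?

K_p = 26

Steady-state error for a unit step on this type-0 loop is 1/(1 + K_p·G_p(0)).
G_p(0) = 0.2182. Require 1/(1 + K_p·0.2182) = 0.15, so 1 + 0.2182·K_p = 6.667.
K_p = (6.667 − 1)/0.2182 = 26.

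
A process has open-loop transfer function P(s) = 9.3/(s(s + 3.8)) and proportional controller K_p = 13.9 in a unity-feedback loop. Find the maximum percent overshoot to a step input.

From 1 + K_pP(s) = 0: s² + 3.8s + 129.3 = 0 ⇒ ω_n = 11.37, ζ = 0.1671.
%OS = 100·exp(−πζ/√(1−ζ²)) = 100·exp(−π·0.1671/√0.9721) = 58.7%.

58.7%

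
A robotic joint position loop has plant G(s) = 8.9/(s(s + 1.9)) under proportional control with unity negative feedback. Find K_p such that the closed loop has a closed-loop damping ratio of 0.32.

K_p = 0.99

Closed-loop characteristic equation: s² + 1.9s + K_p·8.9 = 0.
So ω_n = √(8.9K_p) and 2ζω_n = 1.9, giving ζ = 1.9/(2√(8.9K_p)).
Setting ζ = 0.32: √(8.9K_p) = 1.9/(2·0.32) = 2.969, so K_p = 8.813/8.9 = 0.99.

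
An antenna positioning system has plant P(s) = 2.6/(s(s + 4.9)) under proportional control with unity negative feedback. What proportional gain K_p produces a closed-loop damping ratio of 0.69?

K_p = 4.85

Closed-loop characteristic equation: s² + 4.9s + K_p·2.6 = 0.
So ω_n = √(2.6K_p) and 2ζω_n = 4.9, giving ζ = 4.9/(2√(2.6K_p)).
Setting ζ = 0.69: √(2.6K_p) = 4.9/(2·0.69) = 3.551, so K_p = 12.61/2.6 = 4.85.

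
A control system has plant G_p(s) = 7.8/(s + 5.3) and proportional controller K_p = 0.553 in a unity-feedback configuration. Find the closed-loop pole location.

Closed-loop transfer function: T(s) = K_p·G_p(s)/(1 + K_p·G_p(s)) = 4.313/(s + 5.3 + 4.313) = 4.313/(s + 9.613).
The closed-loop pole is at s = −9.613.

s = -9.613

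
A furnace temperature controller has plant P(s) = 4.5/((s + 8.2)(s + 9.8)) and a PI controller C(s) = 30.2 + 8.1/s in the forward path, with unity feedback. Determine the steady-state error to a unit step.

0

The open loop C(s)P(s) has a pole at the origin (type 1), so the static position error constant is infinite and e_ss = 1/(1+∞) = 0.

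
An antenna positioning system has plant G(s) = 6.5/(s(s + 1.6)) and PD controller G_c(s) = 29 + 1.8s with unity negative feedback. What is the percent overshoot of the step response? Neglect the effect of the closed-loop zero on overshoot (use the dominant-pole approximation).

17.6%

Forward path: (29 + 1.8s)·6.5/(s(s+1.6)). The closed-loop characteristic equation is s² + (1.6 + 6.5·1.8)s + 6.5·29 = 0.
That is s² + 13.3s + 188.5 = 0, so ω_n = 13.73 rad/s and ζ = 13.3/(2·13.73) = 0.4844.
%OS = 100·exp(−πζ/√(1−ζ²)) = 17.6%.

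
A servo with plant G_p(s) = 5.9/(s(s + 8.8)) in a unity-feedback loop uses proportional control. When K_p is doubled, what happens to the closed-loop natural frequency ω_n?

increase

ω_n = √(5.9·K_p), which grows with K_p.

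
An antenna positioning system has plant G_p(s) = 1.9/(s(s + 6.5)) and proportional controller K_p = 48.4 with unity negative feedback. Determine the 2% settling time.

From 1 + K_pG_p(s) = 0: s² + 6.5s + 91.96 = 0 ⇒ ω_n = 9.59, ζ = 0.3389.
2% settling time T_s ≈ 4/(ζω_n) = 4/3.25 = 1.23 s.

T_s ≈ 1.23 s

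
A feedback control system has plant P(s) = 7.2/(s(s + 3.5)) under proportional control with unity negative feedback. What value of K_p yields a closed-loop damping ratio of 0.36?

K_p = 3.28

Closed-loop characteristic equation: s² + 3.5s + K_p·7.2 = 0.
So ω_n = √(7.2K_p) and 2ζω_n = 3.5, giving ζ = 3.5/(2√(7.2K_p)).
Setting ζ = 0.36: √(7.2K_p) = 3.5/(2·0.36) = 4.861, so K_p = 23.63/7.2 = 3.28.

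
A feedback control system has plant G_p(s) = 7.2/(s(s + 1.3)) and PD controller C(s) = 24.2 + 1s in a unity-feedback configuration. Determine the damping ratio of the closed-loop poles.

Forward path: (24.2 + 1s)·7.2/(s(s+1.3)). The closed-loop characteristic equation is s² + (1.3 + 7.2·1)s + 7.2·24.2 = 0.
That is s² + 8.5s + 174.2 = 0, so ω_n = 13.2 rad/s and ζ = 8.5/(2·13.2) = 0.322.

ζ = 0.322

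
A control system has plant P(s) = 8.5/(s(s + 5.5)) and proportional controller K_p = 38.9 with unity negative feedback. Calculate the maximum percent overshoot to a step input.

Closed-loop characteristic equation: s² + 5.5s + 330.6 = 0, so ω_n = 18.18 rad/s and ζ = 5.5/(2·18.18) = 0.1512.
%OS = 100·exp(−πζ/√(1−ζ²)) = 100·exp(−π·0.1512/√0.9771) = 61.8%.

61.8%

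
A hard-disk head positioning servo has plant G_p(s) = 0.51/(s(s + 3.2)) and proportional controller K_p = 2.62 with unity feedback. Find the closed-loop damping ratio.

1 + K_p·G_p(s) = 0 gives s² + 3.2s + 1.336 = 0.
Matching s² + 2ζω_n s + ω_n²: ω_n = √1.336 = 1.156 rad/s and 2ζω_n = 3.2, so ζ = 3.2/(2·1.156) = 1.38.

ζ = 1.38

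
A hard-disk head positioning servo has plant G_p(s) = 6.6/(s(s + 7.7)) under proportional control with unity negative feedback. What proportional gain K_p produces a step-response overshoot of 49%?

K_p = 45.8

From %OS = 100·exp(−πζ/√(1−ζ²)) = 49%, ζ = −ln(0.49)/√(π²+ln²(0.49)) = 0.2214.
Characteristic equation s² + 7.7s + 6.6K_p = 0 gives ζ = 7.7/(2√(6.6K_p)).
Setting ζ = 0.2214: √(6.6K_p) = 7.7/(2·0.2214) = 17.39, so K_p = 302.3/6.6 = 45.8.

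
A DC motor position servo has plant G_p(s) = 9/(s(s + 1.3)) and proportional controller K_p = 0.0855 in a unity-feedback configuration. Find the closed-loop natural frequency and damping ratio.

ω_n = 0.877 rad/s, ζ = 0.741

1 + K_p·G_p(s) = 0 gives s² + 1.3s + 0.7695 = 0.
So ω_n² = 0.7695 ⇒ ω_n = 0.8772 rad/s, and ζ = 1.3/(2ω_n) = 0.741.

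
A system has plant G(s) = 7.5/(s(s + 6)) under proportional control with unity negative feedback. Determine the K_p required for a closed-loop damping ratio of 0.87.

K_p = 1.59

Closed-loop characteristic equation: s² + 6s + K_p·7.5 = 0.
So ω_n = √(7.5K_p) and 2ζω_n = 6, giving ζ = 6/(2√(7.5K_p)).
Setting ζ = 0.87: √(7.5K_p) = 6/(2·0.87) = 3.448, so K_p = 11.89/7.5 = 1.59.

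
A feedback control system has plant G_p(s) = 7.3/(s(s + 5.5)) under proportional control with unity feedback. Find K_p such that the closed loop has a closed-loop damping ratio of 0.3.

Closed-loop characteristic equation: s² + 5.5s + K_p·7.3 = 0.
So ω_n = √(7.3K_p) and 2ζω_n = 5.5, giving ζ = 5.5/(2√(7.3K_p)).
Setting ζ = 0.3: √(7.3K_p) = 5.5/(2·0.3) = 9.167, so K_p = 84.03/7.3 = 11.5.

K_p = 11.5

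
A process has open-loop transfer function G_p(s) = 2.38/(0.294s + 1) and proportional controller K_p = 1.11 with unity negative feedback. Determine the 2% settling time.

T_s ≈ 0.323 s

Closed loop: T(s) = K_p·G_p/(1+K_p·G_p) = 2.642/(0.294s + 1 + 2.642), with pole at s = −(1 + 2.642)/0.294 = −12.39.
τ = 1/12.39 = 0.08073 s, so 2% settling time ≈ 4τ = 0.323 s.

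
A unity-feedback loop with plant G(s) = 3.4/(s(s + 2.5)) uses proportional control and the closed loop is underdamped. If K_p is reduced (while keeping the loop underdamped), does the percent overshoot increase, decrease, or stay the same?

ζ = 2.5/(2√(3.4K_p)) rises as K_p falls; higher damping means less overshoot.

decrease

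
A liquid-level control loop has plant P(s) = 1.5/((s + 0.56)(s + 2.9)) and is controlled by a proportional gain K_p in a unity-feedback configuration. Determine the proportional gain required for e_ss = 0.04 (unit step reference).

For a type-0 loop with proportional control, e_ss = 1/(1 + K_p·P(0)).
P(0) = 0.9236. Require 1/(1 + K_p·0.9236) = 0.04, so 1 + 0.9236·K_p = 25.
K_p = (25 − 1)/0.9236 = 26.

K_p = 26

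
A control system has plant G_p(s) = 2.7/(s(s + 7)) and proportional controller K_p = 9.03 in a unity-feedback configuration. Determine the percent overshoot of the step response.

From 1 + K_pG_p(s) = 0: s² + 7s + 24.38 = 0 ⇒ ω_n = 4.938, ζ = 0.7088.
%OS = 100·exp(−πζ/√(1−ζ²)) = 100·exp(−π·0.7088/√0.4976) = 4.26%.

4.26%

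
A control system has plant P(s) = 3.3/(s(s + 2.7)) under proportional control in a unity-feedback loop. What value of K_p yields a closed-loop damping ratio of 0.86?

Closed-loop characteristic equation: s² + 2.7s + K_p·3.3 = 0.
So ω_n = √(3.3K_p) and 2ζω_n = 2.7, giving ζ = 2.7/(2√(3.3K_p)).
Setting ζ = 0.86: √(3.3K_p) = 2.7/(2·0.86) = 1.57, so K_p = 2.464/3.3 = 0.747.

K_p = 0.747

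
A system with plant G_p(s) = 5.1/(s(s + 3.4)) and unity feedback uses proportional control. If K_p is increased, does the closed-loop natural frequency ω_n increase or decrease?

ω_n = √(5.1·K_p), which grows with K_p.

increase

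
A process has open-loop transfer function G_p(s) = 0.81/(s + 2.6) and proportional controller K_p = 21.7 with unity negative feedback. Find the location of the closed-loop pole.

Closed-loop transfer function: T(s) = K_p·G_p(s)/(1 + K_p·G_p(s)) = 17.58/(s + 2.6 + 17.58) = 17.58/(s + 20.18).
The closed-loop pole is at s = −20.18.

s = -20.18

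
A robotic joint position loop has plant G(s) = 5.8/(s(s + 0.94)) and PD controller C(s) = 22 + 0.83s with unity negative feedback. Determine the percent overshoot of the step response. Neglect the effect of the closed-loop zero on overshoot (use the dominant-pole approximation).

Forward path: (22 + 0.83s)·5.8/(s(s+0.94)). The closed-loop characteristic equation is s² + (0.94 + 5.8·0.83)s + 5.8·22 = 0.
That is s² + 5.754s + 127.6 = 0, so ω_n = 11.3 rad/s and ζ = 5.754/(2·11.3) = 0.2547.
%OS = 100·exp(−πζ/√(1−ζ²)) = 43.7%.

43.7%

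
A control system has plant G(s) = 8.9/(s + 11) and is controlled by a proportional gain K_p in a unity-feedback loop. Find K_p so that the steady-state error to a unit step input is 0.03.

K_p = 40

Steady-state error for a unit step on this type-0 loop is 1/(1 + K_p·G(0)).
G(0) = 0.8091. Require 1/(1 + K_p·0.8091) = 0.03, so 1 + 0.8091·K_p = 33.33.
K_p = (33.33 − 1)/0.8091 = 40.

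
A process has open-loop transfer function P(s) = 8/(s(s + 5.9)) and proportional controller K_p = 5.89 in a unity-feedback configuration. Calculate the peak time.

T_p = 0.507 s

The closed-loop denominator s² + 5.9s + 47.12 gives ω_n = √47.12 = 6.864 and ζ = 5.9/(2ω_n) = 0.4298.
Damped frequency ω_d = ω_n√(1−ζ²) = 6.198 rad/s, so peak time T_p = π/ω_d = 0.507 s.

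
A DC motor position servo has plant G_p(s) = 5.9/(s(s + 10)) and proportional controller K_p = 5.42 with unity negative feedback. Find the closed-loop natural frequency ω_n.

1 + K_p·G_p(s) = 0 gives s² + 10s + 31.98 = 0.
So ω_n² = 31.98 ⇒ ω_n = 5.655 rad/s, and ζ = 10/(2ω_n) = 0.884.

ω_n = 5.65 rad/s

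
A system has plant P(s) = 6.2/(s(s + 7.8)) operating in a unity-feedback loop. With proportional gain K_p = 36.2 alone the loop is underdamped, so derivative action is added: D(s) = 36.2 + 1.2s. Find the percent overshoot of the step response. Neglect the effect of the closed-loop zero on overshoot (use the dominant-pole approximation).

Forward path: (36.2 + 1.2s)·6.2/(s(s+7.8)). The closed-loop characteristic equation is s² + (7.8 + 6.2·1.2)s + 6.2·36.2 = 0.
That is s² + 15.24s + 224.4 = 0, so ω_n = 14.98 rad/s and ζ = 15.24/(2·14.98) = 0.5086.
%OS = 100·exp(−πζ/√(1−ζ²)) = 15.6%.

15.6%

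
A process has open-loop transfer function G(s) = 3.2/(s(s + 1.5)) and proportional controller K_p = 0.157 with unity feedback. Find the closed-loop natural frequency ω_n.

ω_n = 0.709 rad/s

With unity feedback the closed-loop characteristic equation is s² + 1.5s + 0.157·3.2 = s² + 1.5s + 0.5024 = 0.
So ω_n² = 0.5024 ⇒ ω_n = 0.7088 rad/s, and ζ = 1.5/(2ω_n) = 1.06.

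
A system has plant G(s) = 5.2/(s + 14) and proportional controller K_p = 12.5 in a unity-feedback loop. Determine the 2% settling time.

T_s ≈ 0.0506 s

Closed-loop transfer function: T(s) = K_p·G(s)/(1 + K_p·G(s)) = 65/(s + 14 + 65) = 65/(s + 79).
Time constant τ = 1/79 = 0.01266 s, so the 2% settling time is about 4τ = 0.0506 s.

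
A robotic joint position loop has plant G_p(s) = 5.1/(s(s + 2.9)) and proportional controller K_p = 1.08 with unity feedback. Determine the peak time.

The closed-loop denominator s² + 2.9s + 5.508 gives ω_n = √5.508 = 2.347 and ζ = 2.9/(2ω_n) = 0.6178.
Damped frequency ω_d = ω_n√(1−ζ²) = 1.845 rad/s, so peak time T_p = π/ω_d = 1.7 s.

T_p = 1.7 s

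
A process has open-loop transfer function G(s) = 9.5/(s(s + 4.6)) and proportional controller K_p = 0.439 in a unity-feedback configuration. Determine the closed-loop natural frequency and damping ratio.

ω_n = 2.04 rad/s, ζ = 1.13

1 + K_p·G(s) = 0 gives s² + 4.6s + 4.17 = 0.
Matching s² + 2ζω_n s + ω_n²: ω_n = √4.17 = 2.042 rad/s and 2ζω_n = 4.6, so ζ = 4.6/(2·2.042) = 1.13.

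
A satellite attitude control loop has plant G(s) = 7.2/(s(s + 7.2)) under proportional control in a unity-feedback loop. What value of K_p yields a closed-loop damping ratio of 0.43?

Closed-loop characteristic equation: s² + 7.2s + K_p·7.2 = 0.
So ω_n = √(7.2K_p) and 2ζω_n = 7.2, giving ζ = 7.2/(2√(7.2K_p)).
Setting ζ = 0.43: √(7.2K_p) = 7.2/(2·0.43) = 8.372, so K_p = 70.09/7.2 = 9.73.

K_p = 9.73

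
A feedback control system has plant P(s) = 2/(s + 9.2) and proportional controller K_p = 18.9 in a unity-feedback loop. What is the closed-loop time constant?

τ = 0.0213 s

Closed-loop transfer function: T(s) = K_p·P(s)/(1 + K_p·P(s)) = 37.8/(s + 9.2 + 37.8) = 37.8/(s + 47).
Time constant τ = 1/47 = 0.0213 s.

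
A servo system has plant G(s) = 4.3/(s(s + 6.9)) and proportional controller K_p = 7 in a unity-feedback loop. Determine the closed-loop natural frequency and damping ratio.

The closed-loop denominator is s(s+6.9) + 7·4.3 = s² + 6.9s + 30.1.
Matching s² + 2ζω_n s + ω_n²: ω_n = √30.1 = 5.486 rad/s and 2ζω_n = 6.9, so ζ = 6.9/(2·5.486) = 0.629.

ω_n = 5.49 rad/s, ζ = 0.629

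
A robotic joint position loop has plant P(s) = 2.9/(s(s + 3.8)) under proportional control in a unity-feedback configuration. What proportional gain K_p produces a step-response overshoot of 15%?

From %OS = 100·exp(−πζ/√(1−ζ²)) = 15%, ζ = −ln(0.15)/√(π²+ln²(0.15)) = 0.5169.
Characteristic equation s² + 3.8s + 2.9K_p = 0 gives ζ = 3.8/(2√(2.9K_p)).
Setting ζ = 0.5169: √(2.9K_p) = 3.8/(2·0.5169) = 3.676, so K_p = 13.51/2.9 = 4.66.

K_p = 4.66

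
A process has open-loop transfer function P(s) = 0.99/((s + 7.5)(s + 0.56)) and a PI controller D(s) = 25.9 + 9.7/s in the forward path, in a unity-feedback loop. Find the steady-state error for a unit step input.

The open loop D(s)P(s) has a pole at the origin (type 1), so the static position error constant is infinite and e_ss = 1/(1+∞) = 0.

0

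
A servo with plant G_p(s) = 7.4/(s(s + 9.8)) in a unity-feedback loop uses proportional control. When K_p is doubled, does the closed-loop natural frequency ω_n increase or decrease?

increase

ω_n = √(7.4·K_p), which grows with K_p.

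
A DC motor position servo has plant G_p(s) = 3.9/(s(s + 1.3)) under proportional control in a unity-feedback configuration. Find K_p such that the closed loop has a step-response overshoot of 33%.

K_p = 0.978

From %OS = 100·exp(−πζ/√(1−ζ²)) = 33%, ζ = −ln(0.33)/√(π²+ln²(0.33)) = 0.3328.
Characteristic equation s² + 1.3s + 3.9K_p = 0 gives ζ = 1.3/(2√(3.9K_p)).
Setting ζ = 0.3328: √(3.9K_p) = 1.3/(2·0.3328) = 1.953, so K_p = 3.815/3.9 = 0.978.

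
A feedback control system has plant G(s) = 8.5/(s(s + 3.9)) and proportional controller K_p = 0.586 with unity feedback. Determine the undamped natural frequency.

1 + K_p·G(s) = 0 gives s² + 3.9s + 4.981 = 0.
So ω_n² = 4.981 ⇒ ω_n = 2.232 rad/s, and ζ = 3.9/(2ω_n) = 0.874.

ω_n = 2.23 rad/s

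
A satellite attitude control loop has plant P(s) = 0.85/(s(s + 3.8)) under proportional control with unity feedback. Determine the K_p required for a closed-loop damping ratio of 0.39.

K_p = 27.9

Closed-loop characteristic equation: s² + 3.8s + K_p·0.85 = 0.
So ω_n = √(0.85K_p) and 2ζω_n = 3.8, giving ζ = 3.8/(2√(0.85K_p)).
Setting ζ = 0.39: √(0.85K_p) = 3.8/(2·0.39) = 4.872, so K_p = 23.73/0.85 = 27.9.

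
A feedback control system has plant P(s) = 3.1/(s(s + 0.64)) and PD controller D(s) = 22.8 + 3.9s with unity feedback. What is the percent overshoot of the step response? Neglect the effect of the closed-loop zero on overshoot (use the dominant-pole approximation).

Forward path: (22.8 + 3.9s)·3.1/(s(s+0.64)). The closed-loop characteristic equation is s² + (0.64 + 3.1·3.9)s + 3.1·22.8 = 0.
That is s² + 12.73s + 70.68 = 0, so ω_n = 8.407 rad/s and ζ = 12.73/(2·8.407) = 0.7571.
%OS = 100·exp(−πζ/√(1−ζ²)) = 2.62%.

2.62%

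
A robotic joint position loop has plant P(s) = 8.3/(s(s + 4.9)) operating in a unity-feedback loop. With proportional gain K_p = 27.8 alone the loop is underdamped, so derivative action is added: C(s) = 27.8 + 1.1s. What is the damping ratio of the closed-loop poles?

Forward path: (27.8 + 1.1s)·8.3/(s(s+4.9)). The closed-loop characteristic equation is s² + (4.9 + 8.3·1.1)s + 8.3·27.8 = 0.
That is s² + 14.03s + 230.7 = 0, so ω_n = 15.19 rad/s and ζ = 14.03/(2·15.19) = 0.4618.

ζ = 0.462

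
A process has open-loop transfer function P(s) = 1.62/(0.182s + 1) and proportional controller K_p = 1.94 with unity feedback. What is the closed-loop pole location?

s = -22.76

Closed loop: T(s) = K_p·P/(1+K_p·P) = 3.143/(0.182s + 1 + 3.143), with pole at s = −(1 + 3.143)/0.182 = −22.76.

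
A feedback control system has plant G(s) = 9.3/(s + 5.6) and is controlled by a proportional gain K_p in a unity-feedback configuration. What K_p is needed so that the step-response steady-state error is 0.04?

The loop is type 0, so e_ss(step) = 1/(1 + K_pos) with K_pos = K_p·G(0).
G(0) = 1.661. Require 1/(1 + K_p·1.661) = 0.04, so 1 + 1.661·K_p = 25.
K_p = (25 − 1)/1.661 = 14.5.

K_p = 14.5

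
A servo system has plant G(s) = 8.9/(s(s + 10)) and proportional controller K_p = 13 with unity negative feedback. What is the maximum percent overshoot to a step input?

19.2%

Closed-loop characteristic equation: s² + 10s + 115.7 = 0, so ω_n = 10.76 rad/s and ζ = 10/(2·10.76) = 0.4648.
%OS = 100·exp(−πζ/√(1−ζ²)) = 100·exp(−π·0.4648/√0.7839) = 19.2%.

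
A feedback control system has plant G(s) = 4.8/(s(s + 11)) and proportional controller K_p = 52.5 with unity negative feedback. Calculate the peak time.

T_p = 0.211 s

From 1 + K_pG(s) = 0: s² + 11s + 252 = 0 ⇒ ω_n = 15.87, ζ = 0.3465.
Damped frequency ω_d = ω_n√(1−ζ²) = 14.89 rad/s, so peak time T_p = π/ω_d = 0.211 s.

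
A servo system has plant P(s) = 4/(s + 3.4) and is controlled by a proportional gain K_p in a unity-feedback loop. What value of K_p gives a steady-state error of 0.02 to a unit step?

The loop is type 0, so e_ss(step) = 1/(1 + K_pos) with K_pos = K_p·P(0).
P(0) = 1.176. Require 1/(1 + K_p·1.176) = 0.02, so 1 + 1.176·K_p = 50.
K_p = (50 − 1)/1.176 = 41.6.

K_p = 41.6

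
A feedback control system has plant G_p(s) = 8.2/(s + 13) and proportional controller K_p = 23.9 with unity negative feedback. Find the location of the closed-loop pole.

s = -209

Closed-loop transfer function: T(s) = K_p·G_p(s)/(1 + K_p·G_p(s)) = 196/(s + 13 + 196) = 196/(s + 209).
The closed-loop pole is at s = −209.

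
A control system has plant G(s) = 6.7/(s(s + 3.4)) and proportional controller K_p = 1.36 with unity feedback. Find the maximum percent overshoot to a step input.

11.8%

The closed-loop denominator s² + 3.4s + 9.112 gives ω_n = √9.112 = 3.019 and ζ = 3.4/(2ω_n) = 0.5632.
%OS = 100·exp(−πζ/√(1−ζ²)) = 100·exp(−π·0.5632/√0.6828) = 11.8%.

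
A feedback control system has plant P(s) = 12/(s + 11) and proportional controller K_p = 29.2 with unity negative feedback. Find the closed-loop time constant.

Closed-loop transfer function: T(s) = K_p·P(s)/(1 + K_p·P(s)) = 350.4/(s + 11 + 350.4) = 350.4/(s + 361.4).
Time constant τ = 1/361.4 = 0.00277 s.

τ = 0.00277 s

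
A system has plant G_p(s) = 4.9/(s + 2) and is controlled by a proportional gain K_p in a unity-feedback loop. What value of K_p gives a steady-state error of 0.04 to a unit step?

K_p = 9.8

Steady-state error for a unit step on this type-0 loop is 1/(1 + K_p·G_p(0)).
G_p(0) = 2.45. Require 1/(1 + K_p·2.45) = 0.04, so 1 + 2.45·K_p = 25.
K_p = (25 − 1)/2.45 = 9.8.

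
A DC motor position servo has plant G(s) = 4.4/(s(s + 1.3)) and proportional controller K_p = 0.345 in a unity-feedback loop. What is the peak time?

From 1 + K_pG(s) = 0: s² + 1.3s + 1.518 = 0 ⇒ ω_n = 1.232, ζ = 0.5276.
Damped frequency ω_d = ω_n√(1−ζ²) = 1.047 rad/s, so peak time T_p = π/ω_d = 3 s.

T_p = 3 s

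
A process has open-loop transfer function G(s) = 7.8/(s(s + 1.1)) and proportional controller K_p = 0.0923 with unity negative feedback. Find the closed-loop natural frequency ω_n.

ω_n = 0.848 rad/s

1 + K_p·G(s) = 0 gives s² + 1.1s + 0.7199 = 0.
So ω_n² = 0.7199 ⇒ ω_n = 0.8485 rad/s, and ζ = 1.1/(2ω_n) = 0.648.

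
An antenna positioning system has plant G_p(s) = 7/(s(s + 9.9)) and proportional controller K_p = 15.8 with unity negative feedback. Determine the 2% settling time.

T_s ≈ 0.808 s

The closed-loop denominator s² + 9.9s + 110.6 gives ω_n = √110.6 = 10.52 and ζ = 9.9/(2ω_n) = 0.4707.
2% settling time T_s ≈ 4/(ζω_n) = 4/4.95 = 0.808 s.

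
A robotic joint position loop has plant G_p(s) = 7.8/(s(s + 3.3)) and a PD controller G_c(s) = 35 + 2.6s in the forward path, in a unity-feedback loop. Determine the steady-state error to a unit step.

The open loop G_c(s)G_p(s) has a pole at the origin (type 1), so the static position error constant is infinite and e_ss = 1/(1+∞) = 0.

0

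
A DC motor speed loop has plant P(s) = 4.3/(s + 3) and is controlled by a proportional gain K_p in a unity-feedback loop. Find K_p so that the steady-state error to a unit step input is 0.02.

For a type-0 loop with proportional control, e_ss = 1/(1 + K_p·P(0)).
P(0) = 1.433. Require 1/(1 + K_p·1.433) = 0.02, so 1 + 1.433·K_p = 50.
K_p = (50 − 1)/1.433 = 34.2.

K_p = 34.2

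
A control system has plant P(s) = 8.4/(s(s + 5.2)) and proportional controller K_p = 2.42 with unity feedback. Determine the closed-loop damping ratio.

With unity feedback the closed-loop characteristic equation is s² + 5.2s + 2.42·8.4 = s² + 5.2s + 20.33 = 0.
Matching s² + 2ζω_n s + ω_n²: ω_n = √20.33 = 4.509 rad/s and 2ζω_n = 5.2, so ζ = 5.2/(2·4.509) = 0.577.

ζ = 0.577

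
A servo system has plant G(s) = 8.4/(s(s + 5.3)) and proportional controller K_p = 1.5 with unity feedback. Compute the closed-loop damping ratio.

ζ = 0.747

With unity feedback the closed-loop characteristic equation is s² + 5.3s + 1.5·8.4 = s² + 5.3s + 12.6 = 0.
Matching s² + 2ζω_n s + ω_n²: ω_n = √12.6 = 3.55 rad/s and 2ζω_n = 5.3, so ζ = 5.3/(2·3.55) = 0.747.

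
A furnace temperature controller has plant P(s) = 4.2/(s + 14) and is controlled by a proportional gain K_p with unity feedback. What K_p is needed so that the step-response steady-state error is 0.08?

K_p = 38.3

Steady-state error for a unit step on this type-0 loop is 1/(1 + K_p·P(0)).
P(0) = 0.3. Require 1/(1 + K_p·0.3) = 0.08, so 1 + 0.3·K_p = 12.5.
K_p = (12.5 − 1)/0.3 = 38.3.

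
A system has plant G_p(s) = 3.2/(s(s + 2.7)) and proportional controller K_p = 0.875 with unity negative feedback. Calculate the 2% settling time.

T_s ≈ 2.96 s

The closed-loop denominator s² + 2.7s + 2.8 gives ω_n = √2.8 = 1.673 and ζ = 2.7/(2ω_n) = 0.8068.
2% settling time T_s ≈ 4/(ζω_n) = 4/1.35 = 2.96 s.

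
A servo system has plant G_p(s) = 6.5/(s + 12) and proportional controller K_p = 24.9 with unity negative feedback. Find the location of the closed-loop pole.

s = -173.8

Closed-loop transfer function: T(s) = K_p·G_p(s)/(1 + K_p·G_p(s)) = 161.8/(s + 12 + 161.8) = 161.8/(s + 173.8).
The closed-loop pole is at s = −173.8.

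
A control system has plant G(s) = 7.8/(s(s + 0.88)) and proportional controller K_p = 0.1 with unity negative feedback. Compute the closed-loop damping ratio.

ζ = 0.498

The closed-loop denominator is s(s+0.88) + 0.1·7.8 = s² + 0.88s + 0.78.
Matching s² + 2ζω_n s + ω_n²: ω_n = √0.78 = 0.8832 rad/s and 2ζω_n = 0.88, so ζ = 0.88/(2·0.8832) = 0.498.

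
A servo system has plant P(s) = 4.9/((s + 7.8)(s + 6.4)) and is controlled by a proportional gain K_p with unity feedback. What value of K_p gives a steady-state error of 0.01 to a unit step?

The loop is type 0, so e_ss(step) = 1/(1 + K_pos) with K_pos = K_p·P(0).
P(0) = 0.09816. Require 1/(1 + K_p·0.09816) = 0.01, so 1 + 0.09816·K_p = 100.
K_p = (100 − 1)/0.09816 = 1010.

K_p = 1010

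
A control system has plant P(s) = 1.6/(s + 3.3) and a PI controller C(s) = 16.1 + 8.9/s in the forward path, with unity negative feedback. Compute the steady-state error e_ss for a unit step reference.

0

The open loop C(s)P(s) has a pole at the origin (type 1), so the static position error constant is infinite and e_ss = 1/(1+∞) = 0.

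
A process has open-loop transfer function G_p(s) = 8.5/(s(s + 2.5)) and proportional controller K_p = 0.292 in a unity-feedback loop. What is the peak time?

From 1 + K_pG_p(s) = 0: s² + 2.5s + 2.482 = 0 ⇒ ω_n = 1.575, ζ = 0.7934.
Damped frequency ω_d = ω_n√(1−ζ²) = 0.9589 rad/s, so peak time T_p = π/ω_d = 3.28 s.

T_p = 3.28 s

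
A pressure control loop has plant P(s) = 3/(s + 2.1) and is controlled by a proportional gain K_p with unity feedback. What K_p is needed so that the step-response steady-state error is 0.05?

Steady-state error for a unit step on this type-0 loop is 1/(1 + K_p·P(0)).
P(0) = 1.429. Require 1/(1 + K_p·1.429) = 0.05, so 1 + 1.429·K_p = 20.
K_p = (20 − 1)/1.429 = 13.3.

K_p = 13.3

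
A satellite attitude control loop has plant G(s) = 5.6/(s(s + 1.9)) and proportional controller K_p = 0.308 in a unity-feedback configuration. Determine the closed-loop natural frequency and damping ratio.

The closed-loop denominator is s(s+1.9) + 0.308·5.6 = s² + 1.9s + 1.725.
Matching s² + 2ζω_n s + ω_n²: ω_n = √1.725 = 1.313 rad/s and 2ζω_n = 1.9, so ζ = 1.9/(2·1.313) = 0.723.

ω_n = 1.31 rad/s, ζ = 0.723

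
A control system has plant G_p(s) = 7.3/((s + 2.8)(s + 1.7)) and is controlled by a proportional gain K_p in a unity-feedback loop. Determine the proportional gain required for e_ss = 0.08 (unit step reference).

Steady-state error for a unit step on this type-0 loop is 1/(1 + K_p·G_p(0)).
G_p(0) = 1.534. Require 1/(1 + K_p·1.534) = 0.08, so 1 + 1.534·K_p = 12.5.
K_p = (12.5 − 1)/1.534 = 7.5.

K_p = 7.5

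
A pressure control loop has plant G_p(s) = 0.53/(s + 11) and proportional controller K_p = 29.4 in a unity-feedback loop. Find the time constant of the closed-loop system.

Closed-loop transfer function: T(s) = K_p·G_p(s)/(1 + K_p·G_p(s)) = 15.58/(s + 11 + 15.58) = 15.58/(s + 26.58).
Time constant τ = 1/26.58 = 0.0376 s.

τ = 0.0376 s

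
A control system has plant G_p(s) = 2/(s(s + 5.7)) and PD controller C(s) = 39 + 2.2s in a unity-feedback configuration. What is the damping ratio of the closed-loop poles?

ζ = 0.572

Forward path: (39 + 2.2s)·2/(s(s+5.7)). The closed-loop characteristic equation is s² + (5.7 + 2·2.2)s + 2·39 = 0.
That is s² + 10.1s + 78 = 0, so ω_n = 8.832 rad/s and ζ = 10.1/(2·8.832) = 0.5718.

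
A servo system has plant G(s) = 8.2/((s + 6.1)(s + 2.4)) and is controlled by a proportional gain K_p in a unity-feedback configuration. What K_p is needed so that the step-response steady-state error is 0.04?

K_p = 42.8

For a type-0 loop with proportional control, e_ss = 1/(1 + K_p·G(0)).
G(0) = 0.5601. Require 1/(1 + K_p·0.5601) = 0.04, so 1 + 0.5601·K_p = 25.
K_p = (25 − 1)/0.5601 = 42.8.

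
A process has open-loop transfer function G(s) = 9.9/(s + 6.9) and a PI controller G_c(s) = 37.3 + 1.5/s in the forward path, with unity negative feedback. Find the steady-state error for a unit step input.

The open loop G_c(s)G(s) has a pole at the origin (type 1), so the static position error constant is infinite and e_ss = 1/(1+∞) = 0.

0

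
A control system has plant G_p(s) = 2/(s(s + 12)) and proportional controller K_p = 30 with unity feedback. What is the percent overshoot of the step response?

2.13%

The closed-loop denominator s² + 12s + 60 gives ω_n = √60 = 7.746 and ζ = 12/(2ω_n) = 0.7746.
%OS = 100·exp(−πζ/√(1−ζ²)) = 100·exp(−π·0.7746/√0.4) = 2.13%.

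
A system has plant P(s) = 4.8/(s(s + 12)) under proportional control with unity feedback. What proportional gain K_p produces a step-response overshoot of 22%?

From %OS = 100·exp(−πζ/√(1−ζ²)) = 22%, ζ = −ln(0.22)/√(π²+ln²(0.22)) = 0.4342.
Characteristic equation s² + 12s + 4.8K_p = 0 gives ζ = 12/(2√(4.8K_p)).
Setting ζ = 0.4342: √(4.8K_p) = 12/(2·0.4342) = 13.82, so K_p = 191/4.8 = 39.8.

K_p = 39.8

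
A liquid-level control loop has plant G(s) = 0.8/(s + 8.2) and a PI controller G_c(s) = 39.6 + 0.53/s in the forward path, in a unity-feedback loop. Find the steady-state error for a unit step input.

The open loop G_c(s)G(s) has a pole at the origin (type 1), so the static position error constant is infinite and e_ss = 1/(1+∞) = 0.

0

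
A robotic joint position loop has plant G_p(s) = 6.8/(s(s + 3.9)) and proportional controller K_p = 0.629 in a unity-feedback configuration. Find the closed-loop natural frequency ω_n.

The closed-loop denominator is s(s+3.9) + 0.629·6.8 = s² + 3.9s + 4.277.
So ω_n² = 4.277 ⇒ ω_n = 2.068 rad/s, and ζ = 3.9/(2ω_n) = 0.943.

ω_n = 2.07 rad/s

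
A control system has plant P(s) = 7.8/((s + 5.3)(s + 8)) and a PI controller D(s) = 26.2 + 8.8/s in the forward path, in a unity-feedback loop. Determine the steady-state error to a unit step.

0

The open loop D(s)P(s) has a pole at the origin (type 1), so the static position error constant is infinite and e_ss = 1/(1+∞) = 0.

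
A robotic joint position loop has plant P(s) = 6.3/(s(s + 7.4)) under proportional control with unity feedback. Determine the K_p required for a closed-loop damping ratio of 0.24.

Closed-loop characteristic equation: s² + 7.4s + K_p·6.3 = 0.
So ω_n = √(6.3K_p) and 2ζω_n = 7.4, giving ζ = 7.4/(2√(6.3K_p)).
Setting ζ = 0.24: √(6.3K_p) = 7.4/(2·0.24) = 15.42, so K_p = 237.7/6.3 = 37.7.

K_p = 37.7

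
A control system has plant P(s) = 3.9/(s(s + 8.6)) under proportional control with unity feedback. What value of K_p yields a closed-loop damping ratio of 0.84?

K_p = 6.72

Closed-loop characteristic equation: s² + 8.6s + K_p·3.9 = 0.
So ω_n = √(3.9K_p) and 2ζω_n = 8.6, giving ζ = 8.6/(2√(3.9K_p)).
Setting ζ = 0.84: √(3.9K_p) = 8.6/(2·0.84) = 5.119, so K_p = 26.2/3.9 = 6.72.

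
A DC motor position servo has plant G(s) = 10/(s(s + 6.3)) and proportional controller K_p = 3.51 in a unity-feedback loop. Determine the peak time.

T_p = 0.626 s

The closed-loop denominator s² + 6.3s + 35.1 gives ω_n = √35.1 = 5.925 and ζ = 6.3/(2ω_n) = 0.5317.
Damped frequency ω_d = ω_n√(1−ζ²) = 5.018 rad/s, so peak time T_p = π/ω_d = 0.626 s.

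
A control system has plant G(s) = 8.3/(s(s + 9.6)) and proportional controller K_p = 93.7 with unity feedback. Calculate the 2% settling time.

Closed-loop characteristic equation: s² + 9.6s + 777.7 = 0, so ω_n = 27.89 rad/s and ζ = 9.6/(2·27.89) = 0.1721.
2% settling time T_s ≈ 4/(ζω_n) = 4/4.8 = 0.833 s.

T_s ≈ 0.833 s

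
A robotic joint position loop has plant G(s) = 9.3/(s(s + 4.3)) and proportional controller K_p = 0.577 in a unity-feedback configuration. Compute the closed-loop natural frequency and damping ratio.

The closed-loop denominator is s(s+4.3) + 0.577·9.3 = s² + 4.3s + 5.366.
Matching s² + 2ζω_n s + ω_n²: ω_n = √5.366 = 2.316 rad/s and 2ζω_n = 4.3, so ζ = 4.3/(2·2.316) = 0.928.

ω_n = 2.32 rad/s, ζ = 0.928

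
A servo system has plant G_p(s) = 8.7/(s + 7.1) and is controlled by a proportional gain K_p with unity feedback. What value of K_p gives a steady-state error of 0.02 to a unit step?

K_p = 40

The loop is type 0, so e_ss(step) = 1/(1 + K_pos) with K_pos = K_p·G_p(0).
G_p(0) = 1.225. Require 1/(1 + K_p·1.225) = 0.02, so 1 + 1.225·K_p = 50.
K_p = (50 − 1)/1.225 = 40.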